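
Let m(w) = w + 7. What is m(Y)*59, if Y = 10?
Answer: 1003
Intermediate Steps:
m(w) = 7 + w
m(Y)*59 = (7 + 10)*59 = 17*59 = 1003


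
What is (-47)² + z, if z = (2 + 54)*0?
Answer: 2209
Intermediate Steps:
z = 0 (z = 56*0 = 0)
(-47)² + z = (-47)² + 0 = 2209 + 0 = 2209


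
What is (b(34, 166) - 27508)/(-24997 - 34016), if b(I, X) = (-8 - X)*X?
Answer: 56392/59013 ≈ 0.95559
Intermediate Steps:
b(I, X) = X*(-8 - X)
(b(34, 166) - 27508)/(-24997 - 34016) = (-1*166*(8 + 166) - 27508)/(-24997 - 34016) = (-1*166*174 - 27508)/(-59013) = (-28884 - 27508)*(-1/59013) = -56392*(-1/59013) = 56392/59013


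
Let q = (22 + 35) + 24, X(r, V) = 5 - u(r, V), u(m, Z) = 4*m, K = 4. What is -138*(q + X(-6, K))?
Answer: -15180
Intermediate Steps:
X(r, V) = 5 - 4*r
q = 81 (q = 57 + 24 = 81)
-138*(q + X(-6, K)) = -138*(81 + (5 - 4*(-6))) = -138*(81 + (5 + 24)) = -138*(81 + 29) = -138*110 = -15180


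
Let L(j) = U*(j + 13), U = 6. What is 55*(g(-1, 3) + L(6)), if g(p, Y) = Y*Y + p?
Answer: 6710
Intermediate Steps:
g(p, Y) = p + Y² (g(p, Y) = Y² + p = p + Y²)
L(j) = 78 + 6*j (L(j) = 6*(j + 13) = 6*(13 + j) = 78 + 6*j)
55*(g(-1, 3) + L(6)) = 55*((-1 + 3²) + (78 + 6*6)) = 55*((-1 + 9) + (78 + 36)) = 55*(8 + 114) = 55*122 = 6710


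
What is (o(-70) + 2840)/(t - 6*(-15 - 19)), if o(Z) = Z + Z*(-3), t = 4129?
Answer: 2980/4333 ≈ 0.68775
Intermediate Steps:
o(Z) = -2*Z (o(Z) = Z - 3*Z = -2*Z)
(o(-70) + 2840)/(t - 6*(-15 - 19)) = (-2*(-70) + 2840)/(4129 - 6*(-15 - 19)) = (140 + 2840)/(4129 - 6*(-34)) = 2980/(4129 + 204) = 2980/4333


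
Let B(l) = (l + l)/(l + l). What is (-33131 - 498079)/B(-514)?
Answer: -531210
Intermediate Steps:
B(l) = 1 (B(l) = (2*l)/((2*l)) = (2*l)*(1/(2*l)) = 1)
(-33131 - 498079)/B(-514) = (-33131 - 498079)/1 = -531210*1 = -531210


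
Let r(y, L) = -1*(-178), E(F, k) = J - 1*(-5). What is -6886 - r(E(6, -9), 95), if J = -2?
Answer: -7064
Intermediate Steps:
E(F, k) = 3 (E(F, k) = -2 - 1*(-5) = -2 + 5 = 3)
r(y, L) = 178
-6886 - r(E(6, -9), 95) = -6886 - 1*178 = -6886 - 178 = -7064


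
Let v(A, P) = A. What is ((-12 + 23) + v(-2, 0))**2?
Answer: 81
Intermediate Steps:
((-12 + 23) + v(-2, 0))**2 = ((-12 + 23) - 2)**2 = (11 - 2)**2 = 9**2 = 81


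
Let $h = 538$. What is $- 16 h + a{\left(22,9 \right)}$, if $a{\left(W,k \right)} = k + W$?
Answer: $-8577$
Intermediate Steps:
$a{\left(W,k \right)} = W + k$
$- 16 h + a{\left(22,9 \right)} = \left(-16\right) 538 + \left(22 + 9\right) = -8608 + 31 = -8577$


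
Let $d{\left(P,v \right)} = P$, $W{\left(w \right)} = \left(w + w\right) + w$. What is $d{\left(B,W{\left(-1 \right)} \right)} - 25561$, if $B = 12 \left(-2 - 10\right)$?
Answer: $-25705$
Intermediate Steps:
$B = -144$ ($B = 12 \left(-12\right) = -144$)
$W{\left(w \right)} = 3 w$ ($W{\left(w \right)} = 2 w + w = 3 w$)
$d{\left(B,W{\left(-1 \right)} \right)} - 25561 = -144 - 25561 = -25705$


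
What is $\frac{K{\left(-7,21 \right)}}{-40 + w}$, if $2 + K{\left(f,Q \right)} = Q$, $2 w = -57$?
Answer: $- \frac{38}{137} \approx -0.27737$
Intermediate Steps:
$w = - \frac{57}{2}$ ($w = \frac{1}{2} \left(-57\right) = - \frac{57}{2} \approx -28.5$)
$K{\left(f,Q \right)} = -2 + Q$
$\frac{K{\left(-7,21 \right)}}{-40 + w} = \frac{-2 + 21}{-40 - \frac{57}{2}} = \frac{19}{- \frac{137}{2}} = 19 \left(- \frac{2}{137}\right) = - \frac{38}{137}$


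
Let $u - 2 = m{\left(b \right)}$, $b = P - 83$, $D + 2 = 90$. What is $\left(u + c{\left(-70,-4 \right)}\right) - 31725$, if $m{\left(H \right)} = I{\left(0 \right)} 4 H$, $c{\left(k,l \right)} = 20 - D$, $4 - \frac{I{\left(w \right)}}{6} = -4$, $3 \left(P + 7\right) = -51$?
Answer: $-52335$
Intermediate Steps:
$P = -24$ ($P = -7 + \frac{1}{3} \left(-51\right) = -7 - 17 = -24$)
$I{\left(w \right)} = 48$ ($I{\left(w \right)} = 24 - -24 = 24 + 24 = 48$)
$D = 88$ ($D = -2 + 90 = 88$)
$b = -107$ ($b = -24 - 83 = -107$)
$c{\left(k,l \right)} = -68$ ($c{\left(k,l \right)} = 20 - 88 = -68$)
$m{\left(H \right)} = 192 H$ ($m{\left(H \right)} = 48 \cdot 4 H = 192 H$)
$u = -20542$ ($u = 2 + 192 \left(-107\right) = 2 - 20544 = -20542$)
$\left(u + c{\left(-70,-4 \right)}\right) - 31725 = \left(-20542 - 68\right) - 31725 = -20610 - 31725 = -52335$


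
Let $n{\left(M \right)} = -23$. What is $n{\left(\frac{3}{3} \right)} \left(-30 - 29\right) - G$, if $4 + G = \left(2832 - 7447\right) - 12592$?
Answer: $18568$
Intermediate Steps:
$G = -17211$ ($G = -4 + \left(\left(2832 - 7447\right) - 12592\right) = -4 - 17207 = -17211$)
$n{\left(\frac{3}{3} \right)} \left(-30 - 29\right) - G = - 23 \left(-30 - 29\right) - -17211 = - 23 \left(-30 - 29\right) + 17211 = \left(-23\right) \left(-59\right) + 17211 = 1357 + 17211 = 18568$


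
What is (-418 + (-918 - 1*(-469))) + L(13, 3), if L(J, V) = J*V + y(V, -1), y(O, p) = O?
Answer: -825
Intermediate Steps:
L(J, V) = V + J*V (L(J, V) = J*V + V = V + J*V)
(-418 + (-918 - 1*(-469))) + L(13, 3) = (-418 + (-918 - 1*(-469))) + 3*(1 + 13) = (-418 + (-918 + 469)) + 3*14 = (-418 - 449) + 42 = -867 + 42 = -825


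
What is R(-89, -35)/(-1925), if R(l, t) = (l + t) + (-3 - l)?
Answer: 38/1925 ≈ 0.019740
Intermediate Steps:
R(l, t) = -3 + t
R(-89, -35)/(-1925) = (-3 - 35)/(-1925) = -38*(-1/1925) = 38/1925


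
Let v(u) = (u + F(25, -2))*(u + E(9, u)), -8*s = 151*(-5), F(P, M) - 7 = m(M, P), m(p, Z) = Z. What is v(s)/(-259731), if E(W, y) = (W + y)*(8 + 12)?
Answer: -1942805/1846976 ≈ -1.0519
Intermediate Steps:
E(W, y) = 20*W + 20*y (E(W, y) = (W + y)*20 = 20*W + 20*y)
F(P, M) = 7 + P
s = 755/8 (s = -151*(-5)/8 = -1/8*(-755) = 755/8 ≈ 94.375)
v(u) = (32 + u)*(180 + 21*u) (v(u) = (u + (7 + 25))*(u + (20*9 + 20*u)) = (u + 32)*(u + (180 + 20*u)) = (32 + u)*(180 + 21*u))
v(s)/(-259731) = (5760 + 21*(755/8)**2 + 852*(755/8))/(-259731) = (5760 + 21*(570025/64) + 160815/2)*(-1/259731) = (5760 + 11970525/64 + 160815/2)*(-1/259731) = (17485245/64)*(-1/259731) = -1942805/1846976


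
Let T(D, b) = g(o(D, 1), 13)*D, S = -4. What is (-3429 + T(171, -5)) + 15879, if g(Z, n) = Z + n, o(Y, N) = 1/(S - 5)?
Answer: 14654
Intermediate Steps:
o(Y, N) = -1/9 (o(Y, N) = 1/(-4 - 5) = 1/(-9) = -1/9)
T(D, b) = 116*D/9 (T(D, b) = (-1/9 + 13)*D = 116*D/9)
(-3429 + T(171, -5)) + 15879 = (-3429 + (116/9)*171) + 15879 = (-3429 + 2204) + 15879 = -1225 + 15879 = 14654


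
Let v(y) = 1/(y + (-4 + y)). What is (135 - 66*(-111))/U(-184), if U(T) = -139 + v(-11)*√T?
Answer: -175266351/3265295 + 96993*I*√46/3265295 ≈ -53.675 + 0.20146*I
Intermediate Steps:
v(y) = 1/(-4 + 2*y)
U(T) = -139 - √T/26 (U(T) = -139 + (1/(2*(-2 - 11)))*√T = -139 + ((½)/(-13))*√T = -139 + ((½)*(-1/13))*√T = -139 - √T/26)
(135 - 66*(-111))/U(-184) = (135 - 66*(-111))/(-139 - I*√46/13) = (135 + 7326)/(-139 - I*√46/13) = 7461/(-139 - I*√46/13)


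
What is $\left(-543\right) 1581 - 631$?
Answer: $-859114$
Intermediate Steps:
$\left(-543\right) 1581 - 631 = -858483 - 631 = -859114$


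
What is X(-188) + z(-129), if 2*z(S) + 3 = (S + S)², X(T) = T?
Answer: 66185/2 ≈ 33093.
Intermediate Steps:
z(S) = -3/2 + 2*S² (z(S) = -3/2 + (S + S)²/2 = -3/2 + (2*S)²/2 = -3/2 + (4*S²)/2 = -3/2 + 2*S²)
X(-188) + z(-129) = -188 + (-3/2 + 2*(-129)²) = -188 + (-3/2 + 2*16641) = -188 + (-3/2 + 33282) = -188 + 66561/2 = 66185/2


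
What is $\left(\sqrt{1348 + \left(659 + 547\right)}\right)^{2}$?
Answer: $2554$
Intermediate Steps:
$\left(\sqrt{1348 + \left(659 + 547\right)}\right)^{2} = \left(\sqrt{1348 + 1206}\right)^{2} = \left(\sqrt{2554}\right)^{2} = 2554$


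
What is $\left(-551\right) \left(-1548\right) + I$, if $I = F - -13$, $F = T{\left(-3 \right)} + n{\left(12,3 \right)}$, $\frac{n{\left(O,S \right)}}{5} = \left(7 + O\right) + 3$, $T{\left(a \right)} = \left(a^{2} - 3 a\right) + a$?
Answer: $853086$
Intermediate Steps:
$T{\left(a \right)} = a^{2} - 2 a$
$n{\left(O,S \right)} = 50 + 5 O$ ($n{\left(O,S \right)} = 5 \left(\left(7 + O\right) + 3\right) = 5 \left(10 + O\right) = 50 + 5 O$)
$F = 125$ ($F = - 3 \left(-2 - 3\right) + \left(50 + 5 \cdot 12\right) = \left(-3\right) \left(-5\right) + \left(50 + 60\right) = 15 + 110 = 125$)
$I = 138$ ($I = 125 - -13 = 125 + 13 = 138$)
$\left(-551\right) \left(-1548\right) + I = \left(-551\right) \left(-1548\right) + 138 = 852948 + 138 = 853086$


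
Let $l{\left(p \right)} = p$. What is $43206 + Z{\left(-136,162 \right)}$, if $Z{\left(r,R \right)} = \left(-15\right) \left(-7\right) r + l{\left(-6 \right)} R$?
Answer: $27954$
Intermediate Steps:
$Z{\left(r,R \right)} = - 6 R + 105 r$ ($Z{\left(r,R \right)} = \left(-15\right) \left(-7\right) r - 6 R = 105 r - 6 R = - 6 R + 105 r$)
$43206 + Z{\left(-136,162 \right)} = 43206 + \left(\left(-6\right) 162 + 105 \left(-136\right)\right) = 43206 - 15252 = 27954$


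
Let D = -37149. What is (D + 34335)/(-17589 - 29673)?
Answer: 469/7877 ≈ 0.059540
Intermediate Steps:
(D + 34335)/(-17589 - 29673) = (-37149 + 34335)/(-17589 - 29673) = -2814/(-47262) = -2814*(-1/47262) = 469/7877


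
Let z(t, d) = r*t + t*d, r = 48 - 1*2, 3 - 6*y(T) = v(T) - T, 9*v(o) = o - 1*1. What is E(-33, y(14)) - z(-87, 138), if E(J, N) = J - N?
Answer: 431255/27 ≈ 15972.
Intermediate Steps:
v(o) = -⅑ + o/9 (v(o) = (o - 1*1)/9 = (o - 1)/9 = (-1 + o)/9 = -⅑ + o/9)
y(T) = 14/27 + 4*T/27 (y(T) = ½ - ((-⅑ + T/9) - T)/6 = ½ - (-⅑ - 8*T/9)/6 = ½ + (1/54 + 4*T/27) = 14/27 + 4*T/27)
r = 46 (r = 48 - 2 = 46)
z(t, d) = 46*t + d*t (z(t, d) = 46*t + t*d = 46*t + d*t)
E(-33, y(14)) - z(-87, 138) = (-33 - (14/27 + (4/27)*14)) - (-87)*(46 + 138) = (-33 - (14/27 + 56/27)) - (-87)*184 = (-33 - 1*70/27) - 1*(-16008) = (-33 - 70/27) + 16008 = -961/27 + 16008 = 431255/27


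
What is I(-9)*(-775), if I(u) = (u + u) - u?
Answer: 6975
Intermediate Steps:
I(u) = u (I(u) = 2*u - u = u)
I(-9)*(-775) = -9*(-775) = 6975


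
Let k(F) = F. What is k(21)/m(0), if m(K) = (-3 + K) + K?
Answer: -7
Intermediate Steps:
m(K) = -3 + 2*K
k(21)/m(0) = 21/(-3 + 2*0) = 21/(-3 + 0) = 21/(-3) = 21*(-⅓) = -7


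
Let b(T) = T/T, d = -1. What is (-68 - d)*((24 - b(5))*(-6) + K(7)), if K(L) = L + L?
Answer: 8308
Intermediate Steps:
b(T) = 1
K(L) = 2*L
(-68 - d)*((24 - b(5))*(-6) + K(7)) = (-68 - 1*(-1))*((24 - 1*1)*(-6) + 2*7) = (-68 + 1)*((24 - 1)*(-6) + 14) = -67*(23*(-6) + 14) = -67*(-138 + 14) = -67*(-124) = 8308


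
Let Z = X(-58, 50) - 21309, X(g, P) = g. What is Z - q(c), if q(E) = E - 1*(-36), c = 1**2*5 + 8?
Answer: -21416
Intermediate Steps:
c = 13 (c = 1*5 + 8 = 5 + 8 = 13)
q(E) = 36 + E (q(E) = E + 36 = 36 + E)
Z = -21367 (Z = -58 - 21309 = -21367)
Z - q(c) = -21367 - (36 + 13) = -21367 - 1*49 = -21367 - 49 = -21416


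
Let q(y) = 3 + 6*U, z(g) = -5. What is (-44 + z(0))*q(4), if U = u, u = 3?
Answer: -1029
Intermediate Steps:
U = 3
q(y) = 21 (q(y) = 3 + 6*3 = 3 + 18 = 21)
(-44 + z(0))*q(4) = (-44 - 5)*21 = -49*21 = -1029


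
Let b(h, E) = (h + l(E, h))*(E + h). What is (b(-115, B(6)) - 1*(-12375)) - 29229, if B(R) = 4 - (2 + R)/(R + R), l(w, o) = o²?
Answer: -1480804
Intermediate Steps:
B(R) = 4 - (2 + R)/(2*R)
b(h, E) = (E + h)*(h + h²) (b(h, E) = (h + h²)*(E + h) = (E + h)*(h + h²))
(b(-115, B(6)) - 1*(-12375)) - 29229 = (-115*((7/2 - 1/6) - 115 + (-115)² + (7/2 - 1/6)*(-115)) - 1*(-12375)) - 29229 = (-115*((7/2 - 1*⅙) - 115 + 13225 + (7/2 - 1*⅙)*(-115)) + 12375) - 29229 = (-115*((7/2 - ⅙) - 115 + 13225 + (7/2 - ⅙)*(-115)) + 12375) - 29229 = (-115*(10/3 - 115 + 13225 + (10/3)*(-115)) + 12375) - 29229 = (-115*(10/3 - 115 + 13225 - 1150/3) + 12375) - 29229 = (-115*12730 + 12375) - 29229 = (-1463950 + 12375) - 29229 = -1451575 - 29229 = -1480804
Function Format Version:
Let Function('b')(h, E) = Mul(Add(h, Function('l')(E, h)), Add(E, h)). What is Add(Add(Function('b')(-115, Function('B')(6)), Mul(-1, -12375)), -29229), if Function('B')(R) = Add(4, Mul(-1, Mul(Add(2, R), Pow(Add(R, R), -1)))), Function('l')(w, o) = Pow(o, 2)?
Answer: -1480804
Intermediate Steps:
Function('B')(R) = Add(4, Mul(Rational(-1, 2), Pow(R, -1), Add(2, R))) (Function('B')(R) = Add(4, Mul(-1, Mul(Add(2, R), Pow(Mul(2, R), -1)))) = Add(4, Mul(-1, Mul(Add(2, R), Mul(Rational(1, 2), Pow(R, -1))))) = Add(4, Mul(-1, Mul(Rational(1, 2), Pow(R, -1), Add(2, R)))) = Add(4, Mul(Rational(-1, 2), Pow(R, -1), Add(2, R))))
Function('b')(h, E) = Mul(Add(E, h), Add(h, Pow(h, 2))) (Function('b')(h, E) = Mul(Add(h, Pow(h, 2)), Add(E, h)) = Mul(Add(E, h), Add(h, Pow(h, 2))))
Add(Add(Function('b')(-115, Function('B')(6)), Mul(-1, -12375)), -29229) = Add(Add(Mul(-115, Add(Add(Rational(7, 2), Mul(-1, Pow(6, -1))), -115, Pow(-115, 2), Mul(Add(Rational(7, 2), Mul(-1, Pow(6, -1))), -115))), Mul(-1, -12375)), -29229) = Add(Add(Mul(-115, Add(Add(Rational(7, 2), Mul(-1, Rational(1, 6))), -115, 13225, Mul(Add(Rational(7, 2), Mul(-1, Rational(1, 6))), -115))), 12375), -29229) = Add(Add(Mul(-115, Add(Add(Rational(7, 2), Rational(-1, 6)), -115, 13225, Mul(Add(Rational(7, 2), Rational(-1, 6)), -115))), 12375), -29229) = Add(Add(Mul(-115, Add(Rational(10, 3), -115, 13225, Mul(Rational(10, 3), -115))), 12375), -29229) = Add(Add(Mul(-115, Add(Rational(10, 3), -115, 13225, Rational(-1150, 3))), 12375), -29229) = Add(Add(Mul(-115, 12730), 12375), -29229) = Add(Add(-1463950, 12375), -29229) = Add(-1451575, -29229) = -1480804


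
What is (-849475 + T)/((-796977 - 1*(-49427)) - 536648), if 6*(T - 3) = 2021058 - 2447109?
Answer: 1840961/2568396 ≈ 0.71677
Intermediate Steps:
T = -142011/2 (T = 3 + (2021058 - 2447109)/6 = 3 + (⅙)*(-426051) = 3 - 142017/2 = -142011/2 ≈ -71006.)
(-849475 + T)/((-796977 - 1*(-49427)) - 536648) = (-849475 - 142011/2)/((-796977 - 1*(-49427)) - 536648) = -1840961/(2*((-796977 + 49427) - 536648)) = -1840961/(2*(-747550 - 536648)) = -1840961/2/(-1284198) = -1840961/2*(-1/1284198) = 1840961/2568396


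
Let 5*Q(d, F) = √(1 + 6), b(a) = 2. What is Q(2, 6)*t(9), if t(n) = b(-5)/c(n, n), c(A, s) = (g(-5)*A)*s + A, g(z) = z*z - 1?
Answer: 2*√7/9765 ≈ 0.00054188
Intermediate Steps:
g(z) = -1 + z² (g(z) = z² - 1 = -1 + z²)
Q(d, F) = √7/5 (Q(d, F) = √(1 + 6)/5 = √7/5)
c(A, s) = A + 24*A*s (c(A, s) = ((-1 + (-5)²)*A)*s + A = ((-1 + 25)*A)*s + A = (24*A)*s + A = 24*A*s + A = A + 24*A*s)
t(n) = 2/(n*(1 + 24*n)) (t(n) = 2/((n*(1 + 24*n))) = 2*(1/(n*(1 + 24*n))) = 2/(n*(1 + 24*n)))
Q(2, 6)*t(9) = (√7/5)*(2/(9*(1 + 24*9))) = (√7/5)*(2*(⅑)/(1 + 216)) = (√7/5)*(2*(⅑)/217) = (√7/5)*(2*(⅑)*(1/217)) = (√7/5)*(2/1953) = 2*√7/9765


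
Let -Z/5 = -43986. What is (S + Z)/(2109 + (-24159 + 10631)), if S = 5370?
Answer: -225300/11419 ≈ -19.730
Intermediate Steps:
Z = 219930 (Z = -5*(-43986) = 219930)
(S + Z)/(2109 + (-24159 + 10631)) = (5370 + 219930)/(2109 + (-24159 + 10631)) = 225300/(2109 - 13528) = 225300/(-11419) = 225300*(-1/11419) = -225300/11419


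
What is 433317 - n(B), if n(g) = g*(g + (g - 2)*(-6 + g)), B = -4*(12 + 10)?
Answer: 1170053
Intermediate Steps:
B = -88 (B = -4*22 = -88)
n(g) = g*(g + (-6 + g)*(-2 + g)) (n(g) = g*(g + (-2 + g)*(-6 + g)) = g*(g + (-6 + g)*(-2 + g)))
433317 - n(B) = 433317 - (-88)*(12 + (-88)² - 7*(-88)) = 433317 - (-88)*(12 + 7744 + 616) = 433317 - (-88)*8372 = 433317 - 1*(-736736) = 433317 + 736736 = 1170053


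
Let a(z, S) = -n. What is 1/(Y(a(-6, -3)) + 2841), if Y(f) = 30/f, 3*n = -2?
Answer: 1/2886 ≈ 0.00034650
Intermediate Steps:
n = -⅔ (n = (⅓)*(-2) = -⅔ ≈ -0.66667)
a(z, S) = ⅔ (a(z, S) = -1*(-⅔) = ⅔)
1/(Y(a(-6, -3)) + 2841) = 1/(30/(⅔) + 2841) = 1/(30*(3/2) + 2841) = 1/(45 + 2841) = 1/2886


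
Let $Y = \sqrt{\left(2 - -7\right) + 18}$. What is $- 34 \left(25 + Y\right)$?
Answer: $-850 - 102 \sqrt{3} \approx -1026.7$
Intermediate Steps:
$Y = 3 \sqrt{3}$ ($Y = \sqrt{\left(2 + 7\right) + 18} = \sqrt{9 + 18} = \sqrt{27} = 3 \sqrt{3} \approx 5.1962$)
$- 34 \left(25 + Y\right) = - 34 \left(25 + 3 \sqrt{3}\right) = -850 - 102 \sqrt{3}$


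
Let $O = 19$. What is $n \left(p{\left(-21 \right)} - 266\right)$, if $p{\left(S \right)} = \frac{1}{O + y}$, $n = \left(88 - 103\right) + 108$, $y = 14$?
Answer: $- \frac{272087}{11} \approx -24735.0$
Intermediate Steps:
$n = 93$ ($n = -15 + 108 = 93$)
$p{\left(S \right)} = \frac{1}{33}$ ($p{\left(S \right)} = \frac{1}{19 + 14} = \frac{1}{33}$)
$n \left(p{\left(-21 \right)} - 266\right) = 93 \left(\frac{1}{33} - 266\right) = 93 \left(- \frac{8777}{33}\right) = - \frac{272087}{11}$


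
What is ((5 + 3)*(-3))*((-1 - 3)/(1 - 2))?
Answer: -96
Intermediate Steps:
((5 + 3)*(-3))*((-1 - 3)/(1 - 2)) = (8*(-3))*(-4/(-1)) = -(-96)*(-1) = -24*4 = -96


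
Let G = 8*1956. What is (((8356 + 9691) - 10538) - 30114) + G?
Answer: -6957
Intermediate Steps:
G = 15648
(((8356 + 9691) - 10538) - 30114) + G = (((8356 + 9691) - 10538) - 30114) + 15648 = ((18047 - 10538) - 30114) + 15648 = (7509 - 30114) + 15648 = -22605 + 15648 = -6957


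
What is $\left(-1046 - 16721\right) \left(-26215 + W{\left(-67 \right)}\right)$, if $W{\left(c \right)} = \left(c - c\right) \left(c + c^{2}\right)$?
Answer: $465761905$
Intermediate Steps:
$W{\left(c \right)} = 0$ ($W{\left(c \right)} = 0 \left(c + c^{2}\right) = 0$)
$\left(-1046 - 16721\right) \left(-26215 + W{\left(-67 \right)}\right) = \left(-1046 - 16721\right) \left(-26215 + 0\right) = \left(-17767\right) \left(-26215\right) = 465761905$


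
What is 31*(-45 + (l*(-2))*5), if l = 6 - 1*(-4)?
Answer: -4495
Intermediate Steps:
l = 10 (l = 6 + 4 = 10)
31*(-45 + (l*(-2))*5) = 31*(-45 + (10*(-2))*5) = 31*(-45 - 20*5) = 31*(-45 - 100) = 31*(-145) = -4495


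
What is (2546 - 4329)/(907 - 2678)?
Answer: 1783/1771 ≈ 1.0068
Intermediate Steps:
(2546 - 4329)/(907 - 2678) = -1783/(-1771) = -1783*(-1/1771) = 1783/1771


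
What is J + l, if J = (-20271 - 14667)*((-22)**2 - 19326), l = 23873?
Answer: 658325669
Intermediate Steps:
J = 658301796 (J = -34938*(484 - 19326) = -34938*(-18842) = 658301796)
J + l = 658301796 + 23873 = 658325669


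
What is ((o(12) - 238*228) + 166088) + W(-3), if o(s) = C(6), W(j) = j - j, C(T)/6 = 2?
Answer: 111836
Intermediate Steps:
C(T) = 12 (C(T) = 6*2 = 12)
W(j) = 0
o(s) = 12
((o(12) - 238*228) + 166088) + W(-3) = ((12 - 238*228) + 166088) + 0 = ((12 - 54264) + 166088) + 0 = (-54252 + 166088) + 0 = 111836 + 0 = 111836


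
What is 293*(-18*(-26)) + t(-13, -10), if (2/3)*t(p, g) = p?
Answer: 274209/2 ≈ 1.3710e+5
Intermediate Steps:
t(p, g) = 3*p/2
293*(-18*(-26)) + t(-13, -10) = 293*(-18*(-26)) + (3/2)*(-13) = 293*468 - 39/2 = 137124 - 39/2 = 274209/2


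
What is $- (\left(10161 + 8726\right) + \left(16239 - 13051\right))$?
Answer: $-22075$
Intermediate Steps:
$- (\left(10161 + 8726\right) + \left(16239 - 13051\right)) = - (18887 + 3188) = \left(-1\right) 22075 = -22075$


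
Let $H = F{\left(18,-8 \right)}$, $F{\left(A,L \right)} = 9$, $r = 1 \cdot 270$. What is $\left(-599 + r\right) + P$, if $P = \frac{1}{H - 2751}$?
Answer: $- \frac{902119}{2742} \approx -329.0$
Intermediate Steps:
$r = 270$
$H = 9$
$P = - \frac{1}{2742}$ ($P = \frac{1}{9 - 2751} = \frac{1}{-2742} = - \frac{1}{2742} \approx -0.0003647$)
$\left(-599 + r\right) + P = \left(-599 + 270\right) - \frac{1}{2742} = -329 - \frac{1}{2742} = - \frac{902119}{2742}$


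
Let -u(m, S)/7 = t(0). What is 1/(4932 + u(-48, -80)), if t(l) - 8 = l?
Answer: 1/4876 ≈ 0.00020509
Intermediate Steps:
t(l) = 8 + l
u(m, S) = -56 (u(m, S) = -7*(8 + 0) = -7*8 = -56)
1/(4932 + u(-48, -80)) = 1/(4932 - 56) = 1/4876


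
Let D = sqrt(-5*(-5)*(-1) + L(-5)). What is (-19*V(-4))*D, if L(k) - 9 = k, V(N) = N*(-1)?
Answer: -76*I*sqrt(21) ≈ -348.28*I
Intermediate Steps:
V(N) = -N
L(k) = 9 + k
D = I*sqrt(21) (D = sqrt(-5*(-5)*(-1) + (9 - 5)) = sqrt(25*(-1) + 4) = sqrt(-25 + 4) = sqrt(-21) = I*sqrt(21) ≈ 4.5826*I)
(-19*V(-4))*D = (-(-19)*(-4))*(I*sqrt(21)) = (-19*4)*(I*sqrt(21)) = -76*I*sqrt(21)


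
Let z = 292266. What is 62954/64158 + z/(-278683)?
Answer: -603496223/8939871957 ≈ -0.067506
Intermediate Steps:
62954/64158 + z/(-278683) = 62954/64158 + 292266/(-278683) = 62954*(1/64158) + 292266*(-1/278683) = 31477/32079 - 292266/278683 = -603496223/8939871957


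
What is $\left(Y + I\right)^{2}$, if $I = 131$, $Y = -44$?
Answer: $7569$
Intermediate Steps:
$\left(Y + I\right)^{2} = \left(-44 + 131\right)^{2} = 87^{2} = 7569$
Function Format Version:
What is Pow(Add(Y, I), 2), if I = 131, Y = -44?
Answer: 7569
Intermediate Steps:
Pow(Add(Y, I), 2) = Pow(Add(-44, 131), 2) = Pow(87, 2) = 7569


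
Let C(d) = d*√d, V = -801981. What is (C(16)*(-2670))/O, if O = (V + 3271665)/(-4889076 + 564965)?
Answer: 61575340640/205807 ≈ 2.9919e+5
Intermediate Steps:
C(d) = d^(3/2)
O = -2469684/4324111 (O = (-801981 + 3271665)/(-4889076 + 564965) = 2469684/(-4324111) = 2469684*(-1/4324111) = -2469684/4324111 ≈ -0.57114)
(C(16)*(-2670))/O = (16^(3/2)*(-2670))/(-2469684/4324111) = (64*(-2670))*(-4324111/2469684) = -170880*(-4324111/2469684) = 61575340640/205807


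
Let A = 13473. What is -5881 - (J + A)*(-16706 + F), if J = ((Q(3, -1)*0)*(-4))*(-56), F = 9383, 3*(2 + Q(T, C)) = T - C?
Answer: 98656898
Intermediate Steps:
Q(T, C) = -2 - C/3 + T/3 (Q(T, C) = -2 + (T - C)/3 = -2 + (-C/3 + T/3) = -2 - C/3 + T/3)
J = 0 (J = (((-2 - ⅓*(-1) + (⅓)*3)*0)*(-4))*(-56) = (((-2 + ⅓ + 1)*0)*(-4))*(-56) = (-⅔*0*(-4))*(-56) = (0*(-4))*(-56) = 0*(-56) = 0)
-5881 - (J + A)*(-16706 + F) = -5881 - (0 + 13473)*(-16706 + 9383) = -5881 - 13473*(-7323) = -5881 - 1*(-98662779) = -5881 + 98662779 = 98656898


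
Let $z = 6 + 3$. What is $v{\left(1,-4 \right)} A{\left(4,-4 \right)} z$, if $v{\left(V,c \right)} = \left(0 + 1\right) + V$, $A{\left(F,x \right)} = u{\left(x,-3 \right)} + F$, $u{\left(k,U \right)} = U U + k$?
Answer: $162$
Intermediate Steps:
$u{\left(k,U \right)} = k + U^{2}$ ($u{\left(k,U \right)} = U^{2} + k = k + U^{2}$)
$A{\left(F,x \right)} = 9 + F + x$ ($A{\left(F,x \right)} = \left(x + \left(-3\right)^{2}\right) + F = \left(x + 9\right) + F = \left(9 + x\right) + F = 9 + F + x$)
$z = 9$
$v{\left(V,c \right)} = 1 + V$
$v{\left(1,-4 \right)} A{\left(4,-4 \right)} z = \left(1 + 1\right) \left(9 + 4 - 4\right) 9 = 2 \cdot 9 \cdot 9 = 18 \cdot 9 = 162$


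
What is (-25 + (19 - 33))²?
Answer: 1521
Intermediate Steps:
(-25 + (19 - 33))² = (-25 - 14)² = (-39)² = 1521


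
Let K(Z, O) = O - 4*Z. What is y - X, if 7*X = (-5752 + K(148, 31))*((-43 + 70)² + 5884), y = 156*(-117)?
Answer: 41620105/7 ≈ 5.9457e+6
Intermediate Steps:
y = -18252
X = -41747869/7 (X = ((-5752 + (31 - 4*148))*((-43 + 70)² + 5884))/7 = ((-5752 + (31 - 592))*(27² + 5884))/7 = ((-5752 - 561)*(729 + 5884))/7 = (-6313*6613)/7 = (⅐)*(-41747869) = -41747869/7 ≈ -5.9640e+6)
y - X = -18252 - 1*(-41747869/7) = -18252 + 41747869/7 = 41620105/7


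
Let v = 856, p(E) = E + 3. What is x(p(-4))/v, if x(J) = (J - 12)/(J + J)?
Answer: 13/1712 ≈ 0.0075935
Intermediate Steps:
p(E) = 3 + E
x(J) = (-12 + J)/(2*J) (x(J) = (-12 + J)/((2*J)) = (-12 + J)*(1/(2*J)) = (-12 + J)/(2*J))
x(p(-4))/v = ((-12 + (3 - 4))/(2*(3 - 4)))/856 = ((½)*(-12 - 1)/(-1))*(1/856) = ((½)*(-1)*(-13))*(1/856) = (13/2)*(1/856) = 13/1712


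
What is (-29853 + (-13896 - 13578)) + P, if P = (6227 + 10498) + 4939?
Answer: -35663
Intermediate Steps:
P = 21664 (P = 16725 + 4939 = 21664)
(-29853 + (-13896 - 13578)) + P = (-29853 + (-13896 - 13578)) + 21664 = (-29853 - 27474) + 21664 = -57327 + 21664 = -35663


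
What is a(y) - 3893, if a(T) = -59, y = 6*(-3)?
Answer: -3952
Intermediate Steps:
y = -18
a(y) - 3893 = -59 - 3893 = -3952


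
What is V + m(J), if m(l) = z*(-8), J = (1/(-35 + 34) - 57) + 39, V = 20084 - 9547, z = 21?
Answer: 10369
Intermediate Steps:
V = 10537
J = -19 (J = (1/(-1) - 57) + 39 = (-1 - 57) + 39 = -58 + 39 = -19)
m(l) = -168 (m(l) = 21*(-8) = -168)
V + m(J) = 10537 - 168 = 10369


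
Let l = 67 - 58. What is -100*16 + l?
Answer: -1591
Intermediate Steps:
l = 9
-100*16 + l = -100*16 + 9 = -1600 + 9 = -1591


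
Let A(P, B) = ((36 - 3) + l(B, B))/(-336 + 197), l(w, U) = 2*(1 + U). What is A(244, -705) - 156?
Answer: -20309/139 ≈ -146.11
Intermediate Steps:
l(w, U) = 2 + 2*U
A(P, B) = -35/139 - 2*B/139 (A(P, B) = ((36 - 3) + (2 + 2*B))/(-336 + 197) = (33 + (2 + 2*B))/(-139) = (35 + 2*B)*(-1/139) = -35/139 - 2*B/139)
A(244, -705) - 156 = (-35/139 - 2/139*(-705)) - 156 = (-35/139 + 1410/139) - 156 = 1375/139 - 156 = -20309/139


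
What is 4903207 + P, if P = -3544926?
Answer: 1358281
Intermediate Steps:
4903207 + P = 4903207 - 3544926 = 1358281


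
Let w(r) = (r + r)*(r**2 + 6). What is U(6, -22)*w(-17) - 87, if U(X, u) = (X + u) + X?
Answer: 100213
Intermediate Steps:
U(X, u) = u + 2*X
w(r) = 2*r*(6 + r**2) (w(r) = (2*r)*(6 + r**2) = 2*r*(6 + r**2))
U(6, -22)*w(-17) - 87 = (-22 + 2*6)*(2*(-17)*(6 + (-17)**2)) - 87 = (-22 + 12)*(2*(-17)*(6 + 289)) - 87 = -20*(-17)*295 - 87 = -10*(-10030) - 87 = 100300 - 87 = 100213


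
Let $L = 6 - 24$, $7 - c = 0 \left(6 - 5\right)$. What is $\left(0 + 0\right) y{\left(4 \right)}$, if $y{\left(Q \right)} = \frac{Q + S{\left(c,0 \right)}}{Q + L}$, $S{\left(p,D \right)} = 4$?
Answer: $0$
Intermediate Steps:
$c = 7$ ($c = 7 - 0 \left(6 - 5\right) = 7 - 0 \cdot 1 = 7 - 0 = 7 + 0 = 7$)
$L = -18$ ($L = 6 - 24 = -18$)
$y{\left(Q \right)} = \frac{4 + Q}{-18 + Q}$ ($y{\left(Q \right)} = \frac{Q + 4}{Q - 18} = \frac{4 + Q}{-18 + Q}$)
$\left(0 + 0\right) y{\left(4 \right)} = \left(0 + 0\right) \frac{4 + 4}{-18 + 4} = 0 \frac{1}{-14} \cdot 8 = 0 \left(\left(- \frac{1}{14}\right) 8\right) = 0 \left(- \frac{4}{7}\right) = 0$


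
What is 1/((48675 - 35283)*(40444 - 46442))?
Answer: -1/80325216 ≈ -1.2449e-8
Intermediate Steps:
1/((48675 - 35283)*(40444 - 46442)) = 1/(13392*(-5998)) = 1/(-80325216) = -1/80325216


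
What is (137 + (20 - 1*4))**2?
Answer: 23409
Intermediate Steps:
(137 + (20 - 1*4))**2 = (137 + (20 - 4))**2 = (137 + 16)**2 = 153**2 = 23409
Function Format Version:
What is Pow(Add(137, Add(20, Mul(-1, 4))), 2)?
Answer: 23409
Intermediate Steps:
Pow(Add(137, Add(20, Mul(-1, 4))), 2) = Pow(Add(137, Add(20, -4)), 2) = Pow(Add(137, 16), 2) = Pow(153, 2) = 23409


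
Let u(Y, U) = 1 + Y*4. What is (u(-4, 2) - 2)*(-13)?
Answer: 221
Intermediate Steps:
u(Y, U) = 1 + 4*Y
(u(-4, 2) - 2)*(-13) = ((1 + 4*(-4)) - 2)*(-13) = ((1 - 16) - 2)*(-13) = (-15 - 2)*(-13) = -17*(-13) = 221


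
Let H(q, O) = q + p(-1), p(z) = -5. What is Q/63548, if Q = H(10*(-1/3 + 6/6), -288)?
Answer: 5/190644 ≈ 2.6227e-5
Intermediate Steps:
H(q, O) = -5 + q (H(q, O) = q - 5 = -5 + q)
Q = 5/3 (Q = -5 + 10*(-1/3 + 6/6) = -5 + 10*(-1*⅓ + 6*(⅙)) = -5 + 10*(-⅓ + 1) = -5 + 10*(⅔) = -5 + 20/3 = 5/3 ≈ 1.6667)
Q/63548 = (5/3)/63548 = (5/3)*(1/63548) = 5/190644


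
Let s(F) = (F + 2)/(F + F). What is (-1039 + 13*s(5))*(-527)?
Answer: 5427573/10 ≈ 5.4276e+5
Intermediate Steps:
s(F) = (2 + F)/(2*F) (s(F) = (2 + F)/((2*F)) = (2 + F)*(1/(2*F)) = (2 + F)/(2*F))
(-1039 + 13*s(5))*(-527) = (-1039 + 13*((1/2)*(2 + 5)/5))*(-527) = (-1039 + 13*((1/2)*(1/5)*7))*(-527) = (-1039 + 13*(7/10))*(-527) = (-1039 + 91/10)*(-527) = -10299/10*(-527) = 5427573/10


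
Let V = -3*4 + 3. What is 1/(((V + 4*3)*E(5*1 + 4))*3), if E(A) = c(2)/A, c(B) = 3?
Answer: ⅓ ≈ 0.33333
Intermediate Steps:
V = -9 (V = -12 + 3 = -9)
E(A) = 3/A
1/(((V + 4*3)*E(5*1 + 4))*3) = 1/(((-9 + 4*3)*(3/(5*1 + 4)))*3) = 1/(((-9 + 12)*(3/(5 + 4)))*3) = 1/((3*(3/9))*3) = 1/((3*(3*(⅑)))*3) = 1/((3*(⅓))*3) = 1/(1*3) = 1/3 = ⅓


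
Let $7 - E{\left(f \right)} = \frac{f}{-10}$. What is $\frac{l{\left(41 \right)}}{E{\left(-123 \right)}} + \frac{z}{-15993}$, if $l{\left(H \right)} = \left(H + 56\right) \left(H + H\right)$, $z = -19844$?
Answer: $- \frac{1271031488}{847629} \approx -1499.5$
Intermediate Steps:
$l{\left(H \right)} = 2 H \left(56 + H\right)$ ($l{\left(H \right)} = \left(56 + H\right) 2 H = 2 H \left(56 + H\right)$)
$E{\left(f \right)} = 7 + \frac{f}{10}$ ($E{\left(f \right)} = 7 - \frac{f}{-10} = 7 - f \left(- \frac{1}{10}\right) = 7 - - \frac{f}{10} = 7 + \frac{f}{10}$)
$\frac{l{\left(41 \right)}}{E{\left(-123 \right)}} + \frac{z}{-15993} = \frac{2 \cdot 41 \left(56 + 41\right)}{7 + \frac{1}{10} \left(-123\right)} - \frac{19844}{-15993} = \frac{2 \cdot 41 \cdot 97}{7 - \frac{123}{10}} - - \frac{19844}{15993} = \frac{7954}{- \frac{53}{10}} + \frac{19844}{15993} = 7954 \left(- \frac{10}{53}\right) + \frac{19844}{15993} = - \frac{79540}{53} + \frac{19844}{15993} = - \frac{1271031488}{847629}$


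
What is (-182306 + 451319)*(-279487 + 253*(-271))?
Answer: -93629974650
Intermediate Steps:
(-182306 + 451319)*(-279487 + 253*(-271)) = 269013*(-279487 - 68563) = 269013*(-348050) = -93629974650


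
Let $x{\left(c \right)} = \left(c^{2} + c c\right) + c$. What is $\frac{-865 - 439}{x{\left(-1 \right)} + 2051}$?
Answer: $- \frac{326}{513} \approx -0.63548$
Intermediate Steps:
$x{\left(c \right)} = c + 2 c^{2}$ ($x{\left(c \right)} = \left(c^{2} + c^{2}\right) + c = 2 c^{2} + c = c + 2 c^{2}$)
$\frac{-865 - 439}{x{\left(-1 \right)} + 2051} = \frac{-865 - 439}{- (1 + 2 \left(-1\right)) + 2051} = - \frac{1304}{- (1 - 2) + 2051} = - \frac{1304}{\left(-1\right) \left(-1\right) + 2051} = - \frac{1304}{1 + 2051} = - \frac{1304}{2052} = \left(-1304\right) \frac{1}{2052} = - \frac{326}{513}$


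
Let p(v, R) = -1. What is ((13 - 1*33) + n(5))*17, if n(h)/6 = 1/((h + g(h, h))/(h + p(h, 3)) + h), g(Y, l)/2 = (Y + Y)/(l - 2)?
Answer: -31076/95 ≈ -327.12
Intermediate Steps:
g(Y, l) = 4*Y/(-2 + l) (g(Y, l) = 2*((Y + Y)/(l - 2)) = 2*((2*Y)/(-2 + l)) = 2*(2*Y/(-2 + l)) = 4*Y/(-2 + l))
n(h) = 6/(h + (h + 4*h/(-2 + h))/(-1 + h)) (n(h) = 6/((h + 4*h/(-2 + h))/(h - 1) + h) = 6/((h + 4*h/(-2 + h))/(-1 + h) + h) = 6/(h + (h + 4*h/(-2 + h))/(-1 + h)))
((13 - 1*33) + n(5))*17 = ((13 - 1*33) + 6*(-1 + 5)*(-2 + 5)/(5*(4 + 5*(-2 + 5))))*17 = ((13 - 33) + 6*(1/5)*4*3/(4 + 5*3))*17 = (-20 + 6*(1/5)*4*3/(4 + 15))*17 = (-20 + 6*(1/5)*4*3/19)*17 = (-20 + 6*(1/5)*(1/19)*4*3)*17 = (-20 + 72/95)*17 = -1828/95*17 = -31076/95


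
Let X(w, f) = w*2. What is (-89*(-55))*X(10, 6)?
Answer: 97900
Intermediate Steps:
X(w, f) = 2*w
(-89*(-55))*X(10, 6) = (-89*(-55))*(2*10) = 4895*20 = 97900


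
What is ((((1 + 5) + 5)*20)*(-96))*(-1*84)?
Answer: 1774080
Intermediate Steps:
((((1 + 5) + 5)*20)*(-96))*(-1*84) = (((6 + 5)*20)*(-96))*(-84) = ((11*20)*(-96))*(-84) = (220*(-96))*(-84) = -21120*(-84) = 1774080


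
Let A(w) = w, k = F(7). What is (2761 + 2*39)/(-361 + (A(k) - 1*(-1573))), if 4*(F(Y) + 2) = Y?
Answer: 11356/4847 ≈ 2.3429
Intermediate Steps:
F(Y) = -2 + Y/4
k = -¼ (k = -2 + (¼)*7 = -2 + 7/4 = -¼ ≈ -0.25000)
(2761 + 2*39)/(-361 + (A(k) - 1*(-1573))) = (2761 + 2*39)/(-361 + (-¼ - 1*(-1573))) = (2761 + 78)/(-361 + (-¼ + 1573)) = 2839/(-361 + 6291/4) = 2839/(4847/4) = 2839*(4/4847) = 11356/4847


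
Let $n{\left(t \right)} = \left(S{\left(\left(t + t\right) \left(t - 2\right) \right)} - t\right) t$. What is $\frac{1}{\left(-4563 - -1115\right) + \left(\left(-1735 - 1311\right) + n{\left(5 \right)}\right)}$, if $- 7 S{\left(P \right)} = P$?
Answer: $- \frac{7}{45783} \approx -0.0001529$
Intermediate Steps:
$S{\left(P \right)} = - \frac{P}{7}$
$n{\left(t \right)} = t \left(- t - \frac{2 t \left(-2 + t\right)}{7}\right)$ ($n{\left(t \right)} = \left(- \frac{\left(t + t\right) \left(t - 2\right)}{7} - t\right) t = \left(- \frac{2 t \left(-2 + t\right)}{7} - t\right) t = \left(- t - \frac{2 t \left(-2 + t\right)}{7}\right) t = t \left(- t - \frac{2 t \left(-2 + t\right)}{7}\right)$)
$\frac{1}{\left(-4563 - -1115\right) + \left(\left(-1735 - 1311\right) + n{\left(5 \right)}\right)} = \frac{1}{\left(-4563 - -1115\right) - \left(3046 + \frac{5^{2} \left(3 + 2 \cdot 5\right)}{7}\right)} = \frac{1}{\left(-4563 + 1115\right) - \left(3046 + \frac{25 \left(3 + 10\right)}{7}\right)} = \frac{1}{-3448 - \left(3046 + \frac{25}{7} \cdot 13\right)} = \frac{1}{-3448 - \frac{21647}{7}} = \frac{1}{- \frac{45783}{7}} = - \frac{7}{45783}$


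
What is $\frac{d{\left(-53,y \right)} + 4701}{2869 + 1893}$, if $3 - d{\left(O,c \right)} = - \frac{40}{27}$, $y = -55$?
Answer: $\frac{63524}{64287} \approx 0.98813$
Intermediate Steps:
$d{\left(O,c \right)} = \frac{121}{27}$ ($d{\left(O,c \right)} = 3 - - \frac{40}{27} = 3 + \frac{40}{27} = \frac{121}{27}$)
$\frac{d{\left(-53,y \right)} + 4701}{2869 + 1893} = \frac{\frac{121}{27} + 4701}{2869 + 1893} = \frac{127048}{27 \cdot 4762} = \frac{127048}{27} \cdot \frac{1}{4762} = \frac{63524}{64287}$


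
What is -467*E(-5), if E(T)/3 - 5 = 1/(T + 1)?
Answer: -26619/4 ≈ -6654.8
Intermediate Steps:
E(T) = 15 + 3/(1 + T) (E(T) = 15 + 3/(T + 1) = 15 + 3/(1 + T))
-467*E(-5) = -1401*(6 + 5*(-5))/(1 - 5) = -1401*(6 - 25)/(-4) = -1401*(-1)*(-19)/4 = -467*57/4 = -26619/4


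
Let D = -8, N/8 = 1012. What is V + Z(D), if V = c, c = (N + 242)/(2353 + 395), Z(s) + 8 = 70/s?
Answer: -37691/2748 ≈ -13.716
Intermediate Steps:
N = 8096 (N = 8*1012 = 8096)
Z(s) = -8 + 70/s
c = 4169/1374 (c = (8096 + 242)/(2353 + 395) = 8338/2748 = 8338*(1/2748) = 4169/1374 ≈ 3.0342)
V = 4169/1374 ≈ 3.0342
V + Z(D) = 4169/1374 + (-8 + 70/(-8)) = 4169/1374 + (-8 + 70*(-⅛)) = 4169/1374 + (-8 - 35/4) = 4169/1374 - 67/4 = -37691/2748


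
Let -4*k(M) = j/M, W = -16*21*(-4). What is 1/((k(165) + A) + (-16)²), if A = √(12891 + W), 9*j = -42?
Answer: 250912530/50283658309 - 980100*√14235/50283658309 ≈ 0.0026644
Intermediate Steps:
j = -14/3 (j = (⅑)*(-42) = -14/3 ≈ -4.6667)
W = 1344 (W = -336*(-4) = 1344)
k(M) = 7/(6*M) (k(M) = -(-7)/(6*M) = 7/(6*M))
A = √14235 (A = √(12891 + 1344) = √14235 ≈ 119.31)
1/((k(165) + A) + (-16)²) = 1/(((7/6)/165 + √14235) + (-16)²) = 1/(((7/6)*(1/165) + √14235) + 256) = 1/((7/990 + √14235) + 256) = 1/(253447/990 + √14235)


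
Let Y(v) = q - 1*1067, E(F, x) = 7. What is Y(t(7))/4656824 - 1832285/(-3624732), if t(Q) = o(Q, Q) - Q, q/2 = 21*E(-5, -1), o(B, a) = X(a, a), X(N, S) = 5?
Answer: 2132456711251/4219934742792 ≈ 0.50533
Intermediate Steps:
o(B, a) = 5
q = 294 (q = 2*(21*7) = 2*147 = 294)
t(Q) = 5 - Q
Y(v) = -773 (Y(v) = 294 - 1*1067 = 294 - 1067 = -773)
Y(t(7))/4656824 - 1832285/(-3624732) = -773/4656824 - 1832285/(-3624732) = -773*1/4656824 - 1832285*(-1/3624732) = -773/4656824 + 1832285/3624732 = 2132456711251/4219934742792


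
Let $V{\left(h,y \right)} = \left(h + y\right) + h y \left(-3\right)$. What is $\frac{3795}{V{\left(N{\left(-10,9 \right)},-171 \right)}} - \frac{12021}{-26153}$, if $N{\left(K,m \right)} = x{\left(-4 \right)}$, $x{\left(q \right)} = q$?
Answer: $- \frac{72479868}{58242731} \approx -1.2444$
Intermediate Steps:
$N{\left(K,m \right)} = -4$
$V{\left(h,y \right)} = h + y - 3 h y$ ($V{\left(h,y \right)} = \left(h + y\right) - 3 h y = h + y - 3 h y$)
$\frac{3795}{V{\left(N{\left(-10,9 \right)},-171 \right)}} - \frac{12021}{-26153} = \frac{3795}{-4 - 171 - \left(-12\right) \left(-171\right)} - \frac{12021}{-26153} = \frac{3795}{-4 - 171 - 2052} - - \frac{12021}{26153} = \frac{3795}{-2227} + \frac{12021}{26153} = 3795 \left(- \frac{1}{2227}\right) + \frac{12021}{26153} = - \frac{3795}{2227} + \frac{12021}{26153} = - \frac{72479868}{58242731}$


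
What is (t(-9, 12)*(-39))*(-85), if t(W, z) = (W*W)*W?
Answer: -2416635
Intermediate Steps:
t(W, z) = W³ (t(W, z) = W²*W = W³)
(t(-9, 12)*(-39))*(-85) = ((-9)³*(-39))*(-85) = -729*(-39)*(-85) = 28431*(-85) = -2416635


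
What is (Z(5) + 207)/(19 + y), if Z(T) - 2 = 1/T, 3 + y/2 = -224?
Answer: -1046/2175 ≈ -0.48092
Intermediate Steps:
y = -454 (y = -6 + 2*(-224) = -6 - 448 = -454)
Z(T) = 2 + 1/T
(Z(5) + 207)/(19 + y) = ((2 + 1/5) + 207)/(19 - 454) = ((2 + ⅕) + 207)/(-435) = (11/5 + 207)*(-1/435) = (1046/5)*(-1/435) = -1046/2175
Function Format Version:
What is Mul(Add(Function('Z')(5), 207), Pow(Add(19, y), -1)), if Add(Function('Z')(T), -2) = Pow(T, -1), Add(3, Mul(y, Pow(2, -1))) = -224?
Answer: Rational(-1046, 2175) ≈ -0.48092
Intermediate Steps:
y = -454 (y = Add(-6, Mul(2, -224)) = Add(-6, -448) = -454)
Function('Z')(T) = Add(2, Pow(T, -1))
Mul(Add(Function('Z')(5), 207), Pow(Add(19, y), -1)) = Mul(Add(Add(2, Pow(5, -1)), 207), Pow(Add(19, -454), -1)) = Mul(Add(Add(2, Rational(1, 5)), 207), Pow(-435, -1)) = Mul(Add(Rational(11, 5), 207), Rational(-1, 435)) = Mul(Rational(1046, 5), Rational(-1, 435)) = Rational(-1046, 2175)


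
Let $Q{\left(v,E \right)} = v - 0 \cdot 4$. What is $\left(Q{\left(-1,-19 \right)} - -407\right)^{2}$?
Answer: $164836$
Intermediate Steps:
$Q{\left(v,E \right)} = v$ ($Q{\left(v,E \right)} = v - 0 = v + 0 = v$)
$\left(Q{\left(-1,-19 \right)} - -407\right)^{2} = \left(-1 - -407\right)^{2} = \left(-1 + 407\right)^{2} = 406^{2} = 164836$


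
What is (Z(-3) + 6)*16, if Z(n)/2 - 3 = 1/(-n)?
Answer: 608/3 ≈ 202.67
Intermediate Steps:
Z(n) = 6 - 2/n (Z(n) = 6 + 2/((-n)) = 6 + 2*(-1/n) = 6 - 2/n)
(Z(-3) + 6)*16 = ((6 - 2/(-3)) + 6)*16 = ((6 - 2*(-⅓)) + 6)*16 = ((6 + ⅔) + 6)*16 = (20/3 + 6)*16 = (38/3)*16 = 608/3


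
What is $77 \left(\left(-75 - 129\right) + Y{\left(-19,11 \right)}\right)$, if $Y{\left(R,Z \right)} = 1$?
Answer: $-15631$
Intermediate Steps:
$77 \left(\left(-75 - 129\right) + Y{\left(-19,11 \right)}\right) = 77 \left(\left(-75 - 129\right) + 1\right) = 77 \left(-204 + 1\right) = 77 \left(-203\right) = -15631$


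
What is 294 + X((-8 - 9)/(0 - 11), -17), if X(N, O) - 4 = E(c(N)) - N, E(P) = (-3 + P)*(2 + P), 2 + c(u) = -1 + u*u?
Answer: 4266975/14641 ≈ 291.44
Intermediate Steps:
c(u) = -3 + u**2 (c(u) = -2 + (-1 + u*u) = -2 + (-1 + u**2) = -3 + u**2)
X(N, O) = 1 + (-3 + N**2)**2 - N - N**2 (X(N, O) = 4 + ((-6 + (-3 + N**2)**2 - (-3 + N**2)) - N) = 4 + ((-6 + (-3 + N**2)**2 + (3 - N**2)) - N) = 4 + ((-3 + (-3 + N**2)**2 - N**2) - N) = 4 + (-3 + (-3 + N**2)**2 - N - N**2) = 1 + (-3 + N**2)**2 - N - N**2)
294 + X((-8 - 9)/(0 - 11), -17) = 294 + (10 + ((-8 - 9)/(0 - 11))**4 - (-8 - 9)/(0 - 11) - 7*(-8 - 9)**2/(0 - 11)**2) = 294 + (10 + (-17/(-11))**4 - (-17)/(-11) - 7*(-17/(-11))**2) = 294 + (10 + (-17*(-1/11))**4 - (-17)*(-1)/11 - 7*(-17*(-1/11))**2) = 294 + (10 + (17/11)**4 - 1*17/11 - 7*(17/11)**2) = 294 + (10 + 83521/14641 - 17/11 - 7*289/121) = 294 + (10 + 83521/14641 - 17/11 - 2023/121) = 294 - 37479/14641 = 4266975/14641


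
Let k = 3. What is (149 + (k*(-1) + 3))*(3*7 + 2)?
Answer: 3427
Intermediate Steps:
(149 + (k*(-1) + 3))*(3*7 + 2) = (149 + (3*(-1) + 3))*(3*7 + 2) = (149 + (-3 + 3))*(21 + 2) = (149 + 0)*23 = 149*23 = 3427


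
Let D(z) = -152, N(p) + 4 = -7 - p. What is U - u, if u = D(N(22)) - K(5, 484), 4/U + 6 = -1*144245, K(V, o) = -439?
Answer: -41400041/144251 ≈ -287.00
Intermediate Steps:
N(p) = -11 - p (N(p) = -4 + (-7 - p) = -11 - p)
U = -4/144251 (U = 4/(-6 - 1*144245) = 4/(-6 - 144245) = 4/(-144251) = 4*(-1/144251) = -4/144251 ≈ -2.7729e-5)
u = 287 (u = -152 - 1*(-439) = -152 + 439 = 287)
U - u = -4/144251 - 1*287 = -4/144251 - 287 = -41400041/144251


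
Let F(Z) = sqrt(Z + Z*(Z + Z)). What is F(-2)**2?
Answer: 6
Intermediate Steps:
F(Z) = sqrt(Z + 2*Z**2) (F(Z) = sqrt(Z + Z*(2*Z)) = sqrt(Z + 2*Z**2))
F(-2)**2 = (sqrt(-2*(1 + 2*(-2))))**2 = (sqrt(-2*(1 - 4)))**2 = (sqrt(-2*(-3)))**2 = (sqrt(6))**2 = 6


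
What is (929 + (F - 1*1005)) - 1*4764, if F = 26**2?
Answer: -4164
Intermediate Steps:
F = 676
(929 + (F - 1*1005)) - 1*4764 = (929 + (676 - 1*1005)) - 1*4764 = (929 + (676 - 1005)) - 4764 = (929 - 329) - 4764 = 600 - 4764 = -4164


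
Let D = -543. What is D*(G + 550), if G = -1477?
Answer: 503361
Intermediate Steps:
D*(G + 550) = -543*(-1477 + 550) = -543*(-927) = 503361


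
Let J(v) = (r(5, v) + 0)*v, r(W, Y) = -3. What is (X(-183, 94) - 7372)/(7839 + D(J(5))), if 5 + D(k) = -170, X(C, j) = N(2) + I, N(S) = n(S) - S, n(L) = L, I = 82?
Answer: -3645/3832 ≈ -0.95120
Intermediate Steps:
N(S) = 0 (N(S) = S - S = 0)
J(v) = -3*v (J(v) = (-3 + 0)*v = -3*v)
X(C, j) = 82 (X(C, j) = 0 + 82 = 82)
D(k) = -175 (D(k) = -5 - 170 = -175)
(X(-183, 94) - 7372)/(7839 + D(J(5))) = (82 - 7372)/(7839 - 175) = -7290/7664 = -7290*1/7664 = -3645/3832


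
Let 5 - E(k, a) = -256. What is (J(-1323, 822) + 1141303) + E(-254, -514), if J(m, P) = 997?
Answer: 1142561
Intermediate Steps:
E(k, a) = 261 (E(k, a) = 5 - 1*(-256) = 5 + 256 = 261)
(J(-1323, 822) + 1141303) + E(-254, -514) = (997 + 1141303) + 261 = 1142300 + 261 = 1142561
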